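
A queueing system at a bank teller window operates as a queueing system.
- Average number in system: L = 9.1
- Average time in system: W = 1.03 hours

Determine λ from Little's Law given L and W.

Little's Law: L = λW, so λ = L/W
λ = 9.1/1.03 = 8.8350 transactions/hour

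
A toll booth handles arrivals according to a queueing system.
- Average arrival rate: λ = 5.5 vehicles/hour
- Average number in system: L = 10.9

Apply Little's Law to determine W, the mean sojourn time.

Little's Law: L = λW, so W = L/λ
W = 10.9/5.5 = 1.9818 hours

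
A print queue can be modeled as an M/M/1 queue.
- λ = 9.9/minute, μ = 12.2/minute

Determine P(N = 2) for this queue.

ρ = λ/μ = 9.9/12.2 = 0.8115
P(n) = (1-ρ)ρⁿ
P(2) = (1-0.8115) × 0.8115^2
P(2) = 0.1885 × 0.6585
P(2) = 0.1241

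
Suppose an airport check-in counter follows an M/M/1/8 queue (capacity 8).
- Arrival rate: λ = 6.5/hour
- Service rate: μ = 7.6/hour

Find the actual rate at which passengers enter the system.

ρ = λ/μ = 6.5/7.6 = 0.85526
P₀ = (1-ρ)/(1-ρ^(K+1)) = (1-0.85526)/(1-0.85526^9) = 0.14474/0.75516 = 0.1917
P_K = P₀×ρ^K = 0.19167 × 0.85526^8 = 0.19167 × 0.28628 = 0.05487
λ_eff = λ(1-P_K) = 6.5 × (1 - 0.05487) = 6.5 × 0.94513 = 6.1433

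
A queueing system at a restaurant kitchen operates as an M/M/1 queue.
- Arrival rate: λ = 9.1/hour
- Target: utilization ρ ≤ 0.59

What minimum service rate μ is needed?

ρ = λ/μ, so μ = λ/ρ
μ ≥ 9.1/0.59 = 15.4237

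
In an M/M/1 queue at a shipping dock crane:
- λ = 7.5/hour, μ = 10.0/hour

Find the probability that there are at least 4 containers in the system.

ρ = λ/μ = 7.5/10.0 = 0.7500
P(N ≥ n) = ρⁿ
P(N ≥ 4) = 0.7500^4
P(N ≥ 4) = 0.3164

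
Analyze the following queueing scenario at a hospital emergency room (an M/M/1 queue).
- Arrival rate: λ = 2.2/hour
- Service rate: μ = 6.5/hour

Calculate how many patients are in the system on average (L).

ρ = λ/μ = 2.2/6.5 = 0.3385
For M/M/1: L = λ/(μ-λ)
L = 2.2/(6.5-2.2) = 2.2/4.30
L = 0.5116 patients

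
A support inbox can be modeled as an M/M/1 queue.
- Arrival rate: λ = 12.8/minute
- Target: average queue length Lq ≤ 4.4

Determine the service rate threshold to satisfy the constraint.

For M/M/1: Lq = λ²/(μ(μ-λ))
Need Lq ≤ 4.4, i.e. μ(μ-λ) ≥ λ²/4.4
μ² - 12.8μ - 163.84/4.4 ≥ 0  →  μ² - 12.8μ - 37.236364 ≥ 0
Quadratic formula (positive root): μ = [λ + √(λ² + 4×37.236364)]/2
Discriminant: 163.84 + 4×37.236364 = 312.7855, √312.7855 = 17.6857
μ ≥ (12.8 + 17.6857)/2 = 15.2429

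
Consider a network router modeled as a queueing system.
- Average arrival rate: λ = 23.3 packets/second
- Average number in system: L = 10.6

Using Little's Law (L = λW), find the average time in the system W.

Little's Law: L = λW, so W = L/λ
W = 10.6/23.3 = 0.4549 seconds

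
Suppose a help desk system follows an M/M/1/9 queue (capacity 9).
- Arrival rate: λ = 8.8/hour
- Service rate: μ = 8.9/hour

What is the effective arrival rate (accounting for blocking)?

ρ = λ/μ = 8.8/8.9 = 0.98876
P₀ = (1-ρ)/(1-ρ^(K+1)) = (1-0.98876)/(1-0.98876^10) = 0.011240/0.10688 = 0.1052
P_K = P₀×ρ^K = 0.10516 × 0.98876^9 = 0.10516 × 0.90327 = 0.09499
λ_eff = λ(1-P_K) = 8.8 × (1 - 0.09499) = 8.8 × 0.90501 = 7.9641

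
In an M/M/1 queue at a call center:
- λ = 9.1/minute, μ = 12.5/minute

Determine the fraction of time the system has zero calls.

ρ = λ/μ = 9.1/12.5 = 0.7280
P(0) = 1 - ρ = 1 - 0.7280 = 0.2720
The server is idle 27.20% of the time.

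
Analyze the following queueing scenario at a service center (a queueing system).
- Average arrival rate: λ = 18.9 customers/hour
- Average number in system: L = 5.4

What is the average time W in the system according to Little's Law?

Little's Law: L = λW, so W = L/λ
W = 5.4/18.9 = 0.2857 hours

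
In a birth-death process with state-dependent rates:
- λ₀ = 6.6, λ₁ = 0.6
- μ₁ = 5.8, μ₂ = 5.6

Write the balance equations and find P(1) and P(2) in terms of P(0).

Balance equations:
State 0: λ₀P₀ = μ₁P₁ → P₁ = (λ₀/μ₁)P₀ = (6.6/5.8)P₀ = 1.1379P₀
State 1: P₂ = (λ₀λ₁)/(μ₁μ₂)P₀ = (6.6×0.6)/(5.8×5.6)P₀ = 0.1219P₀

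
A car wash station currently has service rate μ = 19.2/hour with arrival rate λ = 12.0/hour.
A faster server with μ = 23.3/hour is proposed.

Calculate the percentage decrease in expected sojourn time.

System 1: ρ₁ = 12.0/19.2 = 0.6250, W₁ = 1/(19.2-12.0) = 0.13889
System 2: ρ₂ = 12.0/23.3 = 0.5150, W₂ = 1/(23.3-12.0) = 0.088496
Improvement: (W₁-W₂)/W₁ = (0.13889-0.088496)/0.13889 = 36.28%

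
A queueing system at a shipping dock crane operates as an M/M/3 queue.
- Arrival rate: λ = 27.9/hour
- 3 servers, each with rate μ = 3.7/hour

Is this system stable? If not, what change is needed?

Stability requires ρ = λ/(cμ) < 1
ρ = 27.9/(3 × 3.7) = 27.9/11.10 = 2.5135
Since 2.5135 ≥ 1, the system is UNSTABLE.
Need c > λ/μ = 27.9/3.7 = 7.54.
Minimum servers needed: c = 8.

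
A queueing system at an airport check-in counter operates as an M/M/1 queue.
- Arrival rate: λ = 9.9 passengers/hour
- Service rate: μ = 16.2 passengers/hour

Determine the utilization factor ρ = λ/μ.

Server utilization: ρ = λ/μ
ρ = 9.9/16.2 = 0.6111
The server is busy 61.11% of the time.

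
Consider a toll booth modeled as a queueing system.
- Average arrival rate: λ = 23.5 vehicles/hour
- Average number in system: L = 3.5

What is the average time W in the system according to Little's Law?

Little's Law: L = λW, so W = L/λ
W = 3.5/23.5 = 0.1489 hours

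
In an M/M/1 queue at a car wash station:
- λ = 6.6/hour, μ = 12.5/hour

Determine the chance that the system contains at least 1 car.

ρ = λ/μ = 6.6/12.5 = 0.5280
P(N ≥ n) = ρⁿ
P(N ≥ 1) = 0.5280^1
P(N ≥ 1) = 0.5280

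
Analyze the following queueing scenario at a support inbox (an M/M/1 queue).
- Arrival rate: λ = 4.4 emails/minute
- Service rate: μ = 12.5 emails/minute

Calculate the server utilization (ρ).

Server utilization: ρ = λ/μ
ρ = 4.4/12.5 = 0.3520
The server is busy 35.20% of the time.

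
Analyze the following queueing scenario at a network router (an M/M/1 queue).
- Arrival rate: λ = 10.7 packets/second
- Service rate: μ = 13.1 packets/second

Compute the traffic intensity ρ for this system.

Server utilization: ρ = λ/μ
ρ = 10.7/13.1 = 0.8168
The server is busy 81.68% of the time.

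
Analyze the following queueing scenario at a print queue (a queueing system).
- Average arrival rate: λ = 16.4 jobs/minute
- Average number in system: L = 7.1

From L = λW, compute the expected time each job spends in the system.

Little's Law: L = λW, so W = L/λ
W = 7.1/16.4 = 0.4329 minutes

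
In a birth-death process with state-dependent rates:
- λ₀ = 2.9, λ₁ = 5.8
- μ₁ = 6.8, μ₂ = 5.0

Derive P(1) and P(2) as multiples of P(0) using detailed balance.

Balance equations:
State 0: λ₀P₀ = μ₁P₁ → P₁ = (λ₀/μ₁)P₀ = (2.9/6.8)P₀ = 0.4265P₀
State 1: P₂ = (λ₀λ₁)/(μ₁μ₂)P₀ = (2.9×5.8)/(6.8×5.0)P₀ = 0.4947P₀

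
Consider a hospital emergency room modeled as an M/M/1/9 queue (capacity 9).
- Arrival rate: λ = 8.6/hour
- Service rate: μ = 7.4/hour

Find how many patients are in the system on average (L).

ρ = λ/μ = 8.6/7.4 = 1.16216
P₀ = (1-ρ)/(1-ρ^(K+1)) = (1-1.16216)/(1-1.16216^10) = -0.16216/-3.4943 = 0.04641
P_K = P₀×ρ^K = 0.04641 × 1.16216^9 = 0.04641 × 3.8672 = 0.1795
L = ρ[1 - (K+1)ρ^K + Kρ^(K+1)] / [(1-ρ)(1-ρ^(K+1))]
L = 1.16216 × (1 - 10×3.86717 + 9×4.49427) / ((1 - 1.16216) × (1 - 4.49427)) = 5.6951 patients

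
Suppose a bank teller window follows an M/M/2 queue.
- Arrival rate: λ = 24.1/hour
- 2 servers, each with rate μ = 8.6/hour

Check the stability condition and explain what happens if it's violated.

Stability requires ρ = λ/(cμ) < 1
ρ = 24.1/(2 × 8.6) = 24.1/17.20 = 1.4012
Since 1.4012 ≥ 1, the system is UNSTABLE.
Need c > λ/μ = 24.1/8.6 = 2.80.
Minimum servers needed: c = 3.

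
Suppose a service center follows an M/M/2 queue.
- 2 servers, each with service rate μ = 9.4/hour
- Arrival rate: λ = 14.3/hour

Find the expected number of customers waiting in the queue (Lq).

Traffic intensity: ρ = λ/(cμ) = 14.3/(2×9.4) = 0.7606
Since ρ = 0.7606 < 1, system is stable.
Offered load a = λ/μ = cρ = 14.3/9.4 = 1.5213
P₀ = [ Σₙ₌₀^1 aⁿ/n! + a^2/(2!(1-ρ)) ]⁻¹
Σ = a^0/0! + a^1/1! = 1.0000 + 1.5213 = 2.5213
a^2/(2!(1-ρ)) = 2.3143/(2 × 0.23936) = 4.8343
P₀ = 1/(2.5213 + 4.8343) = 0.1360
Lq = P₀·a^2·ρ / (2!(1-ρ)²) = 0.13595 × 2.3143 × 0.76064 / (2 × 0.057294) = 2.0885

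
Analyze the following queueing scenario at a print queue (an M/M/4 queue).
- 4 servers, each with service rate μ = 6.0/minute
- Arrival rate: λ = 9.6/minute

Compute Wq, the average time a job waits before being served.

Traffic intensity: ρ = λ/(cμ) = 9.6/(4×6.0) = 0.4000
Since ρ = 0.4000 < 1, system is stable.
Offered load a = λ/μ = cρ = 9.6/6.0 = 1.6000
P₀ = [ Σₙ₌₀^3 aⁿ/n! + a^4/(4!(1-ρ)) ]⁻¹
Σ = a^0/0! + a^1/1! + a^2/2! + a^3/3! = 1.0000 + 1.6000 + 1.2800 + 0.6827 = 4.5627
a^4/(4!(1-ρ)) = 6.5536/(24 × 0.6000) = 0.4551
P₀ = 1/(4.5627 + 0.4551) = 0.1993
Lq = P₀·a^4·ρ / (4!(1-ρ)²) = 0.1993 × 6.5536 × 0.4000 / (24 × 0.3600) = 0.06047
Wq = Lq/λ = 0.06047/9.6 = 0.006299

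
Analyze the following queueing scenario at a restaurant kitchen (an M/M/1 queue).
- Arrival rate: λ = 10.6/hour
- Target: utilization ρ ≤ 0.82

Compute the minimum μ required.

ρ = λ/μ, so μ = λ/ρ
μ ≥ 10.6/0.82 = 12.9268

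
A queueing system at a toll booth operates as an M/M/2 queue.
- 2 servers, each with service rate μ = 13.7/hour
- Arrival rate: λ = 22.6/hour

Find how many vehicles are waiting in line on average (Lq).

Traffic intensity: ρ = λ/(cμ) = 22.6/(2×13.7) = 0.8248
Since ρ = 0.8248 < 1, system is stable.
Offered load a = λ/μ = cρ = 22.6/13.7 = 1.6496
P₀ = [ Σₙ₌₀^1 aⁿ/n! + a^2/(2!(1-ρ)) ]⁻¹
Σ = a^0/0! + a^1/1! = 1.0000 + 1.6496 = 2.6496
a^2/(2!(1-ρ)) = 2.721296/(2 × 0.1751825) = 7.7670
P₀ = 1/(2.6496 + 7.7670) = 0.09600
Lq = P₀·a^2·ρ / (2!(1-ρ)²) = 0.096000 × 2.7213 × 0.82482 / (2 × 0.030689) = 3.5107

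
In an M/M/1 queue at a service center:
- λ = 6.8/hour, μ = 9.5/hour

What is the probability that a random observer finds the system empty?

ρ = λ/μ = 6.8/9.5 = 0.7158
P(0) = 1 - ρ = 1 - 0.7158 = 0.2842
The server is idle 28.42% of the time.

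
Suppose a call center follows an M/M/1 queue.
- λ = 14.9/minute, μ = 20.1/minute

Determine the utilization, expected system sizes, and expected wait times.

Step 1: ρ = λ/μ = 14.9/20.1 = 0.7413
Step 2: L = λ/(μ-λ) = 14.9/5.20 = 2.8654
Step 3: Lq = λ²/(μ(μ-λ)) = 222.01/(20.1×5.20) = 2.1241
Step 4: W = 1/(μ-λ) = 1/5.20 = 0.19231
Step 5: Wq = λ/(μ(μ-λ)) = 14.9/(20.1×5.20) = 0.1426
Step 6: P(0) = 1-ρ = 0.2587
Verify: L = λW = 14.9×0.19231 = 2.8654 ✔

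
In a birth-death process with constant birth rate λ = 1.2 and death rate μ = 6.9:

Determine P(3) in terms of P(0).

For constant rates: P(n)/P(0) = (λ/μ)^n
P(3)/P(0) = (1.2/6.9)^3 = 0.17391^3 = 0.005260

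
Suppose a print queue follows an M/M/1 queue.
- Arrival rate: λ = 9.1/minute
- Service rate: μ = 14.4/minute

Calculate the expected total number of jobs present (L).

ρ = λ/μ = 9.1/14.4 = 0.6319
For M/M/1: L = λ/(μ-λ)
L = 9.1/(14.4-9.1) = 9.1/5.30
L = 1.7170 jobs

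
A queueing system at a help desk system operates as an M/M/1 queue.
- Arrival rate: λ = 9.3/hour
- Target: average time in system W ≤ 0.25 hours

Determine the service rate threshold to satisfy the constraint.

For M/M/1: W = 1/(μ-λ)
Need W ≤ 0.25, so 1/(μ-λ) ≤ 0.25
μ - λ ≥ 1/0.25 = 4.0000
μ ≥ 9.3 + 4.0000 = 13.3000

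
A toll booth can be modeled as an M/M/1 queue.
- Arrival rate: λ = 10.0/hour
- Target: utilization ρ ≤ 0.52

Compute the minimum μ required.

ρ = λ/μ, so μ = λ/ρ
μ ≥ 10.0/0.52 = 19.2308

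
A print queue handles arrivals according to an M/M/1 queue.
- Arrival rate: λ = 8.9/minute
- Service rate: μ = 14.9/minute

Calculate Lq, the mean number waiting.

ρ = λ/μ = 8.9/14.9 = 0.5973
For M/M/1: Lq = λ²/(μ(μ-λ))
Lq = 79.21/(14.9 × 6.00)
Lq = 0.8860 jobs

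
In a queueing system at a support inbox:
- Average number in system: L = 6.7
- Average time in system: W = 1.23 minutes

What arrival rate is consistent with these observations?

Little's Law: L = λW, so λ = L/W
λ = 6.7/1.23 = 5.4472 emails/minute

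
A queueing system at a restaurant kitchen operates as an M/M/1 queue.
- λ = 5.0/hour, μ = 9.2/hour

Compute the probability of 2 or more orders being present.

ρ = λ/μ = 5.0/9.2 = 0.5435
P(N ≥ n) = ρⁿ
P(N ≥ 2) = 0.5435^2
P(N ≥ 2) = 0.2954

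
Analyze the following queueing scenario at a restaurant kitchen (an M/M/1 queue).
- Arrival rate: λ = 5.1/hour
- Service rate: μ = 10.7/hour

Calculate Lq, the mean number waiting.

ρ = λ/μ = 5.1/10.7 = 0.4766
For M/M/1: Lq = λ²/(μ(μ-λ))
Lq = 26.01/(10.7 × 5.60)
Lq = 0.4341 orders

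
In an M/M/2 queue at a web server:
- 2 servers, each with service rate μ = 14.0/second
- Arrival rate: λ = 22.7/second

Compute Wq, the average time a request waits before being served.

Traffic intensity: ρ = λ/(cμ) = 22.7/(2×14.0) = 0.8107
Since ρ = 0.8107 < 1, system is stable.
Offered load a = λ/μ = cρ = 22.7/14.0 = 1.6214
P₀ = [ Σₙ₌₀^1 aⁿ/n! + a^2/(2!(1-ρ)) ]⁻¹
Σ = a^0/0! + a^1/1! = 1.0000 + 1.6214 = 2.6214
a^2/(2!(1-ρ)) = 2.62903/(2 × 0.189286) = 6.9446
P₀ = 1/(2.6214 + 6.9446) = 0.1045
Lq = P₀·a^2·ρ / (2!(1-ρ)²) = 0.104536 × 2.62903 × 0.810714 / (2 × 0.0358291) = 3.1093
Wq = Lq/λ = 3.1093/22.7 = 0.1370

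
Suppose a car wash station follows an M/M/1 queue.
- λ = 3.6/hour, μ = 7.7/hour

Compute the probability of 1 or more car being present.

ρ = λ/μ = 3.6/7.7 = 0.4675
P(N ≥ n) = ρⁿ
P(N ≥ 1) = 0.4675^1
P(N ≥ 1) = 0.4675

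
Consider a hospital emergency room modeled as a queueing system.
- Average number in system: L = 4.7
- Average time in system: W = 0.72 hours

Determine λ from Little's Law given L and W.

Little's Law: L = λW, so λ = L/W
λ = 4.7/0.72 = 6.5278 patients/hour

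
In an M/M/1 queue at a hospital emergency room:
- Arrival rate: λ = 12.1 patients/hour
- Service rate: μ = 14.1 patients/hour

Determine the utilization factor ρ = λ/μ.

Server utilization: ρ = λ/μ
ρ = 12.1/14.1 = 0.8582
The server is busy 85.82% of the time.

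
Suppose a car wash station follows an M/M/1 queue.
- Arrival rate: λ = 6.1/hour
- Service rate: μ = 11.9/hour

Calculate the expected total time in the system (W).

First, compute utilization: ρ = λ/μ = 6.1/11.9 = 0.5126
For M/M/1: W = 1/(μ-λ)
W = 1/(11.9-6.1) = 1/5.80
W = 0.1724 hours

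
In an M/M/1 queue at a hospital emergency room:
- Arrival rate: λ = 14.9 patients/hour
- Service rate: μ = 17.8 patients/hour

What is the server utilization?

Server utilization: ρ = λ/μ
ρ = 14.9/17.8 = 0.8371
The server is busy 83.71% of the time.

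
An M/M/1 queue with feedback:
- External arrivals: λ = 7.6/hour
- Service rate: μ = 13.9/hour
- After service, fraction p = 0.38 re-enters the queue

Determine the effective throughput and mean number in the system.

Effective arrival rate: λ_eff = λ/(1-p) = 7.6/(1-0.38) = 7.6/0.62 = 12.25806
ρ = λ_eff/μ = 12.25806/13.9 = 0.881875
L = ρ/(1-ρ) = 0.881875/(1-0.881875) = 7.4656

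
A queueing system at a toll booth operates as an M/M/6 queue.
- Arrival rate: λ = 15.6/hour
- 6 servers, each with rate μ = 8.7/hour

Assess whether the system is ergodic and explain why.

Stability requires ρ = λ/(cμ) < 1
ρ = 15.6/(6 × 8.7) = 15.6/52.20 = 0.2989
Since 0.2989 < 1, the system is STABLE.
The servers are busy 29.89% of the time.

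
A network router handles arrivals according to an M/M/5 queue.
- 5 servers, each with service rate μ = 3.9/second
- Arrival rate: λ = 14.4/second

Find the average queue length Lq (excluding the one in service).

Traffic intensity: ρ = λ/(cμ) = 14.4/(5×3.9) = 0.7385
Since ρ = 0.7385 < 1, system is stable.
Offered load a = λ/μ = cρ = 14.4/3.9 = 3.6923
P₀ = [ Σₙ₌₀^4 aⁿ/n! + a^5/(5!(1-ρ)) ]⁻¹
Σ = a^0/0! + a^1/1! + a^2/2! + a^3/3! + a^4/4! = 1.0000 + 3.6923 + 6.8166 + 8.3896 + 7.7443 = 27.6428
a^5/(5!(1-ρ)) = 686.2612/(120 × 0.261538) = 21.8662
P₀ = 1/(27.6428 + 21.8662) = 0.02020
Lq = P₀·a^5·ρ / (5!(1-ρ)²) = 0.020198 × 686.2612 × 0.73846 / (120 × 0.068402) = 1.2470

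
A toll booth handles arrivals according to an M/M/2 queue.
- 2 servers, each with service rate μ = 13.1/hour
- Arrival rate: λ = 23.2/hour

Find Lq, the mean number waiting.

Traffic intensity: ρ = λ/(cμ) = 23.2/(2×13.1) = 0.8855
Since ρ = 0.8855 < 1, system is stable.
Offered load a = λ/μ = cρ = 23.2/13.1 = 1.7710
P₀ = [ Σₙ₌₀^1 aⁿ/n! + a^2/(2!(1-ρ)) ]⁻¹
Σ = a^0/0! + a^1/1! = 1.0000 + 1.7710 = 2.7710
a^2/(2!(1-ρ)) = 3.136414/(2 × 0.1145038) = 13.6957
P₀ = 1/(2.7710 + 13.6957) = 0.06073
Lq = P₀·a^2·ρ / (2!(1-ρ)²) = 0.0607287 × 3.13641 × 0.885496 / (2 × 0.0131111) = 6.4320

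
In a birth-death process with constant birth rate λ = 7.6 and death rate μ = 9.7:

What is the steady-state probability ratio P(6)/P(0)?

For constant rates: P(n)/P(0) = (λ/μ)^n
P(6)/P(0) = (7.6/9.7)^6 = 0.7835^6 = 0.2313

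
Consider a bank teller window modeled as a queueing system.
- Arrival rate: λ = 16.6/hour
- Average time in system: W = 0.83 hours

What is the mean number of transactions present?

Little's Law: L = λW
L = 16.6 × 0.83 = 13.7780 transactions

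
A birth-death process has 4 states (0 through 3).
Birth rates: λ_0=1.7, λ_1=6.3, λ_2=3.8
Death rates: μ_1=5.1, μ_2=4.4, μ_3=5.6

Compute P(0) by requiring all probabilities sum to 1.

Ratios P(n)/P(0) = (λ₀···λₙ₋₁)/(μ₁···μₙ):
P(1)/P(0) = (1.7)/(5.1) = 0.3333
P(2)/P(0) = (1.7×6.3)/(5.1×4.4) = 0.4773
P(3)/P(0) = (1.7×6.3×3.8)/(5.1×4.4×5.6) = 0.3239

Normalization: ∑ P(n) = 1
P(0) × (1.0000 + 0.3333 + 0.4773 + 0.3239) = 1
P(0) × 2.1345 = 1
P(0) = 1/2.1345 = 0.4685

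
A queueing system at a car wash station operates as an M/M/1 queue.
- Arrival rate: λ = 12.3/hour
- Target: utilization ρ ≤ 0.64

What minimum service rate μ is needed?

ρ = λ/μ, so μ = λ/ρ
μ ≥ 12.3/0.64 = 19.2188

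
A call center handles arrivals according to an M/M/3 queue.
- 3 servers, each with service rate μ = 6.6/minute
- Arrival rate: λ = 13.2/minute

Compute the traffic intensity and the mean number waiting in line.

Traffic intensity: ρ = λ/(cμ) = 13.2/(3×6.6) = 0.6667
Since ρ = 0.6667 < 1, system is stable.
Offered load a = λ/μ = cρ = 13.2/6.6 = 2.0000
P₀ = [ Σₙ₌₀^2 aⁿ/n! + a^3/(3!(1-ρ)) ]⁻¹
Σ = a^0/0! + a^1/1! + a^2/2! = 1.0000 + 2.0000 + 2.0000 = 5.0000
a^3/(3!(1-ρ)) = 8.0000/(6 × 0.33333) = 4.0000
P₀ = 1/(5.0000 + 4.0000) = 0.1111
Lq = P₀·a^3·ρ / (3!(1-ρ)²) = 0.1111 × 8.0000 × 0.6667 / (6 × 0.1111) = 0.8889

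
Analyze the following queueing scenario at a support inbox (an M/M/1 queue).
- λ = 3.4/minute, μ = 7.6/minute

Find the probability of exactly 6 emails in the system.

ρ = λ/μ = 3.4/7.6 = 0.44737
P(n) = (1-ρ)ρⁿ
P(6) = (1-0.44737) × 0.44737^6
P(6) = 0.5526 × 0.008017
P(6) = 0.004430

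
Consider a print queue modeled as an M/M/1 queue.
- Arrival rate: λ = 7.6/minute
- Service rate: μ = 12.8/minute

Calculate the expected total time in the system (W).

First, compute utilization: ρ = λ/μ = 7.6/12.8 = 0.5937
For M/M/1: W = 1/(μ-λ)
W = 1/(12.8-7.6) = 1/5.20
W = 0.1923 minutes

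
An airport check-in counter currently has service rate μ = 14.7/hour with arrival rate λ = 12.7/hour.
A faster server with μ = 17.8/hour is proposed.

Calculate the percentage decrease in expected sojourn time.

System 1: ρ₁ = 12.7/14.7 = 0.8639, W₁ = 1/(14.7-12.7) = 0.5000
System 2: ρ₂ = 12.7/17.8 = 0.7135, W₂ = 1/(17.8-12.7) = 0.1961
Improvement: (W₁-W₂)/W₁ = (0.5000-0.1961)/0.5000 = 60.78%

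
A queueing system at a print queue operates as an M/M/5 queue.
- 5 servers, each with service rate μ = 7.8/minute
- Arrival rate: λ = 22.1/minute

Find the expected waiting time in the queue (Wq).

Traffic intensity: ρ = λ/(cμ) = 22.1/(5×7.8) = 0.5667
Since ρ = 0.5667 < 1, system is stable.
Offered load a = λ/μ = cρ = 22.1/7.8 = 2.8333
P₀ = [ Σₙ₌₀^4 aⁿ/n! + a^5/(5!(1-ρ)) ]⁻¹
Σ = a^0/0! + a^1/1! + a^2/2! + a^3/3! + a^4/4! = 1.0000 + 2.8333 + 4.0139 + 3.7909 + 2.6852 = 14.3233
a^5/(5!(1-ρ)) = 182.5948/(120 × 0.433333) = 3.5114
P₀ = 1/(14.3233 + 3.5114) = 0.05607
Lq = P₀·a^5·ρ / (5!(1-ρ)²) = 0.05607 × 182.5948 × 0.5667 / (120 × 0.1878) = 0.2575
Wq = Lq/λ = 0.2575/22.1 = 0.01165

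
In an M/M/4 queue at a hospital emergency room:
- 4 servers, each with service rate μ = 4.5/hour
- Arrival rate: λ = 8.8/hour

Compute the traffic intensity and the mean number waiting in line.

Traffic intensity: ρ = λ/(cμ) = 8.8/(4×4.5) = 0.4889
Since ρ = 0.4889 < 1, system is stable.
Offered load a = λ/μ = cρ = 8.8/4.5 = 1.9556
P₀ = [ Σₙ₌₀^3 aⁿ/n! + a^4/(4!(1-ρ)) ]⁻¹
Σ = a^0/0! + a^1/1! + a^2/2! + a^3/3! = 1.0000 + 1.9556 + 1.9121 + 1.2464 = 6.1141
a^4/(4!(1-ρ)) = 14.6245/(24 × 0.5111) = 1.1922
P₀ = 1/(6.1141 + 1.1922) = 0.1369
Lq = P₀·a^4·ρ / (4!(1-ρ)²) = 0.1369 × 14.6245 × 0.4889 / (24 × 0.2612) = 0.1561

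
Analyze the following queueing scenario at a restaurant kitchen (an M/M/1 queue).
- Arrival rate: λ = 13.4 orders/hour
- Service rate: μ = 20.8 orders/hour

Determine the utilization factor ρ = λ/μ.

Server utilization: ρ = λ/μ
ρ = 13.4/20.8 = 0.6442
The server is busy 64.42% of the time.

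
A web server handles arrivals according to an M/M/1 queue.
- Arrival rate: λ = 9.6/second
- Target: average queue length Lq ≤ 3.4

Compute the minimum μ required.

For M/M/1: Lq = λ²/(μ(μ-λ))
Need Lq ≤ 3.4, i.e. μ(μ-λ) ≥ λ²/3.4
μ² - 9.6μ - 92.16/3.4 ≥ 0  →  μ² - 9.6μ - 27.10588 ≥ 0
Quadratic formula (positive root): μ = [λ + √(λ² + 4×27.10588)]/2
Discriminant: 92.16 + 4×27.10588 = 200.5835, √200.5835 = 14.1628
μ ≥ (9.6 + 14.1628)/2 = 11.8814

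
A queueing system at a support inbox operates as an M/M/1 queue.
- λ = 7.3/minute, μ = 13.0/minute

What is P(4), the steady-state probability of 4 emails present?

ρ = λ/μ = 7.3/13.0 = 0.56154
P(n) = (1-ρ)ρⁿ
P(4) = (1-0.56154) × 0.56154^4
P(4) = 0.4385 × 0.09943
P(4) = 0.04360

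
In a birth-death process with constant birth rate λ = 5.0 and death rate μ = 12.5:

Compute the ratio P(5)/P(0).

For constant rates: P(n)/P(0) = (λ/μ)^n
P(5)/P(0) = (5.0/12.5)^5 = 0.4000^5 = 0.01024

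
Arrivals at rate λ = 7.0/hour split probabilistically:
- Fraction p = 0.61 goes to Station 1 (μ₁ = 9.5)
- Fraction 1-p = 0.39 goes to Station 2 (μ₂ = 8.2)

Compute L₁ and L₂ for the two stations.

Effective rates: λ₁ = 7.0×0.61 = 4.27, λ₂ = 7.0×0.39 = 2.73
Station 1: ρ₁ = 4.27/9.5 = 0.44947, L₁ = ρ₁/(1-ρ₁) = 0.44947/(1-0.44947) = 0.8164
Station 2: ρ₂ = 2.73/8.2 = 0.33293, L₂ = ρ₂/(1-ρ₂) = 0.33293/(1-0.33293) = 0.4991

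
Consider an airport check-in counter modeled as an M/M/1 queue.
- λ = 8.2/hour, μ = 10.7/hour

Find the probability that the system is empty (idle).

ρ = λ/μ = 8.2/10.7 = 0.7664
P(0) = 1 - ρ = 1 - 0.7664 = 0.2336
The server is idle 23.36% of the time.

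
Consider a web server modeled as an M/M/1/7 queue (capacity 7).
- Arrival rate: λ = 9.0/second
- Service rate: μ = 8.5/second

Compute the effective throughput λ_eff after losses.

ρ = λ/μ = 9.0/8.5 = 1.05882
P₀ = (1-ρ)/(1-ρ^(K+1)) = (1-1.05882)/(1-1.05882^8) = -0.05882/-0.5797 = 0.1015
P_K = P₀×ρ^K = 0.1015 × 1.05882^7 = 0.1015 × 1.4920 = 0.1514
λ_eff = λ(1-P_K) = 9.0 × (1 - 0.15138) = 9.0 × 0.84862 = 7.6376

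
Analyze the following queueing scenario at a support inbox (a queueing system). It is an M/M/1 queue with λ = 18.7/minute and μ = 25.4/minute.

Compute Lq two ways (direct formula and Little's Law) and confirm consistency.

Method 1 (direct): Lq = λ²/(μ(μ-λ)) = 349.69/(25.4 × 6.70) = 2.0548

Method 2 (Little's Law):
W = 1/(μ-λ) = 1/6.70 = 0.14925
Wq = W - 1/μ = 0.14925 - 0.039370 = 0.10988
Lq = λWq = 18.7 × 0.10988 = 2.0548 ✔ (matches Method 1)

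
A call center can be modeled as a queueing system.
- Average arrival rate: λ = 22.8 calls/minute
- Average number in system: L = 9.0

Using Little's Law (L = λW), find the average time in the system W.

Little's Law: L = λW, so W = L/λ
W = 9.0/22.8 = 0.3947 minutes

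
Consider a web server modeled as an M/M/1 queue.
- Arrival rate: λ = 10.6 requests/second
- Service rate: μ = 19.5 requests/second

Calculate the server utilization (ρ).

Server utilization: ρ = λ/μ
ρ = 10.6/19.5 = 0.5436
The server is busy 54.36% of the time.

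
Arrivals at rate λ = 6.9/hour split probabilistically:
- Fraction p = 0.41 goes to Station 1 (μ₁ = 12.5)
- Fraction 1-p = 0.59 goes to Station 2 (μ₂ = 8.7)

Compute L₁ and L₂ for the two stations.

Effective rates: λ₁ = 6.9×0.41 = 2.829, λ₂ = 6.9×0.59 = 4.071
Station 1: ρ₁ = 2.829/12.5 = 0.2263, L₁ = ρ₁/(1-ρ₁) = 0.2263/(1-0.2263) = 0.2925
Station 2: ρ₂ = 4.071/8.7 = 0.46793, L₂ = ρ₂/(1-ρ₂) = 0.46793/(1-0.46793) = 0.8795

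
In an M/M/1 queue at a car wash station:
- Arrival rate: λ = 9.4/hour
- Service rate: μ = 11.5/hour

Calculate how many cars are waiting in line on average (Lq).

ρ = λ/μ = 9.4/11.5 = 0.8174
For M/M/1: Lq = λ²/(μ(μ-λ))
Lq = 88.36/(11.5 × 2.10)
Lq = 3.6588 cars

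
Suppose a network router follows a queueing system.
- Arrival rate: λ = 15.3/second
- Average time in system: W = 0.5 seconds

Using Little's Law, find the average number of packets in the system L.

Little's Law: L = λW
L = 15.3 × 0.5 = 7.6500 packets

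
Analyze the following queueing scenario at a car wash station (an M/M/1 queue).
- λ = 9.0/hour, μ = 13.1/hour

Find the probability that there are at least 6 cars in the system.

ρ = λ/μ = 9.0/13.1 = 0.68702
P(N ≥ n) = ρⁿ
P(N ≥ 6) = 0.68702^6
P(N ≥ 6) = 0.1052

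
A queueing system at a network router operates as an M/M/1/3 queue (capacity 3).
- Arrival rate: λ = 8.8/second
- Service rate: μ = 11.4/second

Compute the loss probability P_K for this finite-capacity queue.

ρ = λ/μ = 8.8/11.4 = 0.77193
P₀ = (1-ρ)/(1-ρ^(K+1)) = (1-0.77193)/(1-0.77193^4) = 0.22807/0.64493 = 0.3536
P_K = P₀×ρ^K = 0.3536 × 0.77193^3 = 0.3536 × 0.4600 = 0.1627
Blocking probability = 16.27%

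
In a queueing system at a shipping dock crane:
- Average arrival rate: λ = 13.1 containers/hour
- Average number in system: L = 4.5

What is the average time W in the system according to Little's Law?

Little's Law: L = λW, so W = L/λ
W = 4.5/13.1 = 0.3435 hours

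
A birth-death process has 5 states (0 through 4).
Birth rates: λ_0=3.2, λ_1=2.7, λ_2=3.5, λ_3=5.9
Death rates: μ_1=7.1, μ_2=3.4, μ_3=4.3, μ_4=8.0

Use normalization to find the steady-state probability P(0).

Ratios P(n)/P(0) = (λ₀···λₙ₋₁)/(μ₁···μₙ):
P(1)/P(0) = (3.2)/(7.1) = 0.4507
P(2)/P(0) = (3.2×2.7)/(7.1×3.4) = 0.3579
P(3)/P(0) = (3.2×2.7×3.5)/(7.1×3.4×4.3) = 0.2913
P(4)/P(0) = (3.2×2.7×3.5×5.9)/(7.1×3.4×4.3×8.0) = 0.2149

Normalization: ∑ P(n) = 1
P(0) × (1.0000 + 0.4507 + 0.3579 + 0.2913 + 0.2149) = 1
P(0) × 2.3148 = 1
P(0) = 1/2.3148 = 0.4320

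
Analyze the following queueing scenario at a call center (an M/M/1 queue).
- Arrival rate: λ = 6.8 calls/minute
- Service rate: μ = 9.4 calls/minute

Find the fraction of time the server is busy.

Server utilization: ρ = λ/μ
ρ = 6.8/9.4 = 0.7234
The server is busy 72.34% of the time.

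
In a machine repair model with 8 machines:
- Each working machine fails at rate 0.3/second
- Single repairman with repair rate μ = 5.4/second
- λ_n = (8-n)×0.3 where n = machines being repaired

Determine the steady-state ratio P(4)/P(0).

P(4)/P(0) = ∏_{i=0}^{4-1} λ_i/μ_{i+1}
= (8-0)×0.3/5.4 × (8-1)×0.3/5.4 × (8-2)×0.3/5.4 × (8-3)×0.3/5.4
= 0.01600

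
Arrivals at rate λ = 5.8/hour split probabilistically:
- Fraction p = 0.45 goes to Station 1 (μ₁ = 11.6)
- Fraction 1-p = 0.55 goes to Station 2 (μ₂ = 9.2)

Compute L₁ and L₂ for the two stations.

Effective rates: λ₁ = 5.8×0.45 = 2.61, λ₂ = 5.8×0.55 = 3.19
Station 1: ρ₁ = 2.61/11.6 = 0.2250, L₁ = ρ₁/(1-ρ₁) = 0.2250/(1-0.2250) = 0.2903
Station 2: ρ₂ = 3.19/9.2 = 0.34674, L₂ = ρ₂/(1-ρ₂) = 0.34674/(1-0.34674) = 0.5308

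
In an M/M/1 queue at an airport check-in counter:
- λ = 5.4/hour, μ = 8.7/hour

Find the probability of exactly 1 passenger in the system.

ρ = λ/μ = 5.4/8.7 = 0.6207
P(n) = (1-ρ)ρⁿ
P(1) = (1-0.6207) × 0.6207^1
P(1) = 0.3793 × 0.6207
P(1) = 0.2354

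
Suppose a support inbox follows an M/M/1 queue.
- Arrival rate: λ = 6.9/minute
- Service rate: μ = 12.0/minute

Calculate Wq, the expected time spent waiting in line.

First, compute utilization: ρ = λ/μ = 6.9/12.0 = 0.5750
For M/M/1: Wq = λ/(μ(μ-λ))
Wq = 6.9/(12.0 × (12.0-6.9))
Wq = 6.9/(12.0 × 5.10)
Wq = 0.1127 minutes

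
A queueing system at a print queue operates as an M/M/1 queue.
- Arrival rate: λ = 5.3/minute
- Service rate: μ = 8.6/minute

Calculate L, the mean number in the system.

ρ = λ/μ = 5.3/8.6 = 0.6163
For M/M/1: L = λ/(μ-λ)
L = 5.3/(8.6-5.3) = 5.3/3.30
L = 1.6061 jobs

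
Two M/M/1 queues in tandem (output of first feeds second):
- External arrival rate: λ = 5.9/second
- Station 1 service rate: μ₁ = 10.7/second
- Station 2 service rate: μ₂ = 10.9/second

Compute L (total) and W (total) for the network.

By Jackson's theorem, each station behaves as independent M/M/1.
Station 1: ρ₁ = 5.9/10.7 = 0.5514, L₁ = ρ₁/(1-ρ₁) = λ/(μ₁-λ) = 5.9/4.80 = 1.2292
Station 2: ρ₂ = 5.9/10.9 = 0.5413, L₂ = ρ₂/(1-ρ₂) = λ/(μ₂-λ) = 5.9/5.00 = 1.1800
Total: L = L₁ + L₂ = 1.2292 + 1.1800 = 2.4092
W = L/λ = 2.4092/5.9 = 0.4083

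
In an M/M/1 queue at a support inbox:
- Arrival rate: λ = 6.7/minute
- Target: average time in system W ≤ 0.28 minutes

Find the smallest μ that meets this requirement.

For M/M/1: W = 1/(μ-λ)
Need W ≤ 0.28, so 1/(μ-λ) ≤ 0.28
μ - λ ≥ 1/0.28 = 3.5714
μ ≥ 6.7 + 3.5714 = 10.2714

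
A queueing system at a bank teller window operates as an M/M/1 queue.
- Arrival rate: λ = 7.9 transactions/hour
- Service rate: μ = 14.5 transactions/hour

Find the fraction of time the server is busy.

Server utilization: ρ = λ/μ
ρ = 7.9/14.5 = 0.5448
The server is busy 54.48% of the time.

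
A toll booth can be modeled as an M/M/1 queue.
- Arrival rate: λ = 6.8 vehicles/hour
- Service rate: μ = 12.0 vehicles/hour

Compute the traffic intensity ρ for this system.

Server utilization: ρ = λ/μ
ρ = 6.8/12.0 = 0.5667
The server is busy 56.67% of the time.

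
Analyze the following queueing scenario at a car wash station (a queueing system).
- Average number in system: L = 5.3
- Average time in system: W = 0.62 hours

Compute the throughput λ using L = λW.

Little's Law: L = λW, so λ = L/W
λ = 5.3/0.62 = 8.5484 cars/hour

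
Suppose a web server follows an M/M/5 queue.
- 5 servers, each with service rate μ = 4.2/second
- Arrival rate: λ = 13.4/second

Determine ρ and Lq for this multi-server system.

Traffic intensity: ρ = λ/(cμ) = 13.4/(5×4.2) = 0.6381
Since ρ = 0.6381 < 1, system is stable.
Offered load a = λ/μ = cρ = 13.4/4.2 = 3.1905
P₀ = [ Σₙ₌₀^4 aⁿ/n! + a^5/(5!(1-ρ)) ]⁻¹
Σ = a^0/0! + a^1/1! + a^2/2! + a^3/3! + a^4/4! = 1.000000 + 3.190476 + 5.089569 + 5.412716 + 4.317286 = 19.0100
a^5/(5!(1-ρ)) = 330.5807/(120 × 0.361905) = 7.6121
P₀ = 1/(19.0100 + 7.6121) = 0.03756
Lq = P₀·a^5·ρ / (5!(1-ρ)²) = 0.037563 × 330.5807 × 0.63810 / (120 × 0.13098) = 0.5041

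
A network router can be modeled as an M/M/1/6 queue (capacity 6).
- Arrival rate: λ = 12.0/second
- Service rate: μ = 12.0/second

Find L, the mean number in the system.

ρ = λ/μ = 12.0/12.0 = 1 exactly.
With ρ = 1 the usual (1-ρ)/(1-ρ^(K+1)) form is 0/0; instead every state 0..K is equally likely.
P₀ = 1/(K+1) = 1/7 = 0.1429
P_K = P₀×ρ^K = P₀ = 0.1429
L = K/2 = 6/2 = 3.0000 packets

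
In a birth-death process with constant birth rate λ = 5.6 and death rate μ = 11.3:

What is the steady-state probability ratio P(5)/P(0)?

For constant rates: P(n)/P(0) = (λ/μ)^n
P(5)/P(0) = (5.6/11.3)^5 = 0.49558^5 = 0.02989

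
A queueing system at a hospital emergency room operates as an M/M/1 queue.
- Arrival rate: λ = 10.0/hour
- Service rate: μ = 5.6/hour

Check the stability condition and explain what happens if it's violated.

Stability requires ρ = λ/(cμ) < 1
ρ = 10.0/(1 × 5.6) = 10.0/5.60 = 1.7857
Since 1.7857 ≥ 1, the system is UNSTABLE.
Queue grows without bound. Need μ > λ = 10.0.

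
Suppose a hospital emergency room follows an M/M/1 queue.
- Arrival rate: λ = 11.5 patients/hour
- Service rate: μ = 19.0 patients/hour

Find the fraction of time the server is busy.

Server utilization: ρ = λ/μ
ρ = 11.5/19.0 = 0.6053
The server is busy 60.53% of the time.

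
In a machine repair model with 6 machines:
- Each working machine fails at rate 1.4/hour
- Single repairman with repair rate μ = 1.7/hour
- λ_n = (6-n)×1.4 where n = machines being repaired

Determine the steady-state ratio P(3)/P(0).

P(3)/P(0) = ∏_{i=0}^{3-1} λ_i/μ_{i+1}
= (6-0)×1.4/1.7 × (6-1)×1.4/1.7 × (6-2)×1.4/1.7
= 67.0222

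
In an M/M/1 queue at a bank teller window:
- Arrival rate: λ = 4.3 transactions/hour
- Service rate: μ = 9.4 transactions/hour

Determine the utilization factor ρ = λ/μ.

Server utilization: ρ = λ/μ
ρ = 4.3/9.4 = 0.4574
The server is busy 45.74% of the time.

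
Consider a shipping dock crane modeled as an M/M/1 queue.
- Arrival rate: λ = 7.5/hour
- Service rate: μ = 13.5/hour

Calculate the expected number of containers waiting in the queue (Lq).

ρ = λ/μ = 7.5/13.5 = 0.5556
For M/M/1: Lq = λ²/(μ(μ-λ))
Lq = 56.25/(13.5 × 6.00)
Lq = 0.6944 containers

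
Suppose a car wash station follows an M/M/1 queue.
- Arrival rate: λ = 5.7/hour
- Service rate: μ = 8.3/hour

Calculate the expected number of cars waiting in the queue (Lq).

ρ = λ/μ = 5.7/8.3 = 0.6867
For M/M/1: Lq = λ²/(μ(μ-λ))
Lq = 32.49/(8.3 × 2.60)
Lq = 1.5056 cars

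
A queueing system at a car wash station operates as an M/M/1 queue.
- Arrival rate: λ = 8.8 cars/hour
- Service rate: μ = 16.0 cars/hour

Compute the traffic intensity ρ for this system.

Server utilization: ρ = λ/μ
ρ = 8.8/16.0 = 0.5500
The server is busy 55.00% of the time.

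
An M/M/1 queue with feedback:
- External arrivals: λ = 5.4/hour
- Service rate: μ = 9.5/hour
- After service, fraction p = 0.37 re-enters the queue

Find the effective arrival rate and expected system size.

Effective arrival rate: λ_eff = λ/(1-p) = 5.4/(1-0.37) = 5.4/0.63 = 8.57143
ρ = λ_eff/μ = 8.57143/9.5 = 0.902256
L = ρ/(1-ρ) = 0.902256/(1-0.902256) = 9.2308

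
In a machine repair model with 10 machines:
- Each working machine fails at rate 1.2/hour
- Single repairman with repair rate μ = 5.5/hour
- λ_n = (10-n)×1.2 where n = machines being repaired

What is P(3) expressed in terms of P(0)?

P(3)/P(0) = ∏_{i=0}^{3-1} λ_i/μ_{i+1}
= (10-0)×1.2/5.5 × (10-1)×1.2/5.5 × (10-2)×1.2/5.5
= 7.4780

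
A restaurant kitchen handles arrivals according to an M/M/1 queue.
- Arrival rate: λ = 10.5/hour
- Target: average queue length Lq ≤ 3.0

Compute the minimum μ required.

For M/M/1: Lq = λ²/(μ(μ-λ))
Need Lq ≤ 3.0, i.e. μ(μ-λ) ≥ λ²/3.0
μ² - 10.5μ - 110.25/3.0 ≥ 0  →  μ² - 10.5μ - 36.7500 ≥ 0
Quadratic formula (positive root): μ = [λ + √(λ² + 4×36.7500)]/2
Discriminant: 110.25 + 4×36.7500 = 257.2500, √257.2500 = 16.0390
μ ≥ (10.5 + 16.0390)/2 = 13.2695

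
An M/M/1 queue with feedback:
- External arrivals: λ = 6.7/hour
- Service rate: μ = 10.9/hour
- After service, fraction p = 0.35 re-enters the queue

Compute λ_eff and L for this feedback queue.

Effective arrival rate: λ_eff = λ/(1-p) = 6.7/(1-0.35) = 6.7/0.65 = 10.3077
ρ = λ_eff/μ = 10.3077/10.9 = 0.94566
L = ρ/(1-ρ) = 0.94566/(1-0.94566) = 17.4026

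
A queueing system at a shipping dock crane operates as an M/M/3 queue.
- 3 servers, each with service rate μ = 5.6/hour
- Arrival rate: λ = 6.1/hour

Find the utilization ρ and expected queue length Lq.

Traffic intensity: ρ = λ/(cμ) = 6.1/(3×5.6) = 0.3631
Since ρ = 0.3631 < 1, system is stable.
Offered load a = λ/μ = cρ = 6.1/5.6 = 1.0893
P₀ = [ Σₙ₌₀^2 aⁿ/n! + a^3/(3!(1-ρ)) ]⁻¹
Σ = a^0/0! + a^1/1! + a^2/2! = 1.0000 + 1.0893 + 0.5933 = 2.6826
a^3/(3!(1-ρ)) = 1.2925/(6 × 0.6369) = 0.3382
P₀ = 1/(2.6826 + 0.3382) = 0.3310
Lq = P₀·a^3·ρ / (3!(1-ρ)²) = 0.3310 × 1.2925 × 0.3631 / (6 × 0.4056) = 0.06383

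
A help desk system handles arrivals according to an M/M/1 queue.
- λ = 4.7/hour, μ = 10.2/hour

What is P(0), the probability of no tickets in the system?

ρ = λ/μ = 4.7/10.2 = 0.4608
P(0) = 1 - ρ = 1 - 0.4608 = 0.5392
The server is idle 53.92% of the time.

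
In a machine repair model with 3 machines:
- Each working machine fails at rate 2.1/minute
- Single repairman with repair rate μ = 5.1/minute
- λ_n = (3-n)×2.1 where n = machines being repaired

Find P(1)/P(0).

P(1)/P(0) = ∏_{i=0}^{1-1} λ_i/μ_{i+1}
= (3-0)×2.1/5.1
= 1.2353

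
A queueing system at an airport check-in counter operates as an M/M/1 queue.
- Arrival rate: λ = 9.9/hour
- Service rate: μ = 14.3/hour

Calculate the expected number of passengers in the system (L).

ρ = λ/μ = 9.9/14.3 = 0.6923
For M/M/1: L = λ/(μ-λ)
L = 9.9/(14.3-9.9) = 9.9/4.40
L = 2.2500 passengers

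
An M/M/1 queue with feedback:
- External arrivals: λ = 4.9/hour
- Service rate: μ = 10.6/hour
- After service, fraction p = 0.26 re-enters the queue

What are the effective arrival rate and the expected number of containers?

Effective arrival rate: λ_eff = λ/(1-p) = 4.9/(1-0.26) = 4.9/0.74 = 6.6216
ρ = λ_eff/μ = 6.6216/10.6 = 0.62468
L = ρ/(1-ρ) = 0.62468/(1-0.62468) = 1.6644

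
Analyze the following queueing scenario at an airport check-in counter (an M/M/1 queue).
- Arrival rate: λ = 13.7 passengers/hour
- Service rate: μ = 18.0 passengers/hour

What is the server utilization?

Server utilization: ρ = λ/μ
ρ = 13.7/18.0 = 0.7611
The server is busy 76.11% of the time.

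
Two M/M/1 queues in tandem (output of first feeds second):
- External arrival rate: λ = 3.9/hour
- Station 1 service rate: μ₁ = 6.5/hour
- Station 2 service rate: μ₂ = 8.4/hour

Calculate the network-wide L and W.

By Jackson's theorem, each station behaves as independent M/M/1.
Station 1: ρ₁ = 3.9/6.5 = 0.6000, L₁ = ρ₁/(1-ρ₁) = λ/(μ₁-λ) = 3.9/2.60 = 1.5000
Station 2: ρ₂ = 3.9/8.4 = 0.4643, L₂ = ρ₂/(1-ρ₂) = λ/(μ₂-λ) = 3.9/4.50 = 0.8667
Total: L = L₁ + L₂ = 1.5000 + 0.8667 = 2.3667
W = L/λ = 2.3667/3.9 = 0.6068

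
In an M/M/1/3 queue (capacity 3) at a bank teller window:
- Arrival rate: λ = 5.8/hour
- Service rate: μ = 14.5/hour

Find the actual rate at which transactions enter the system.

ρ = λ/μ = 5.8/14.5 = 0.4000
P₀ = (1-ρ)/(1-ρ^(K+1)) = (1-0.4000)/(1-0.4000^4) = 0.6000/0.9744 = 0.6158
P_K = P₀×ρ^K = 0.6158 × 0.4000^3 = 0.6158 × 0.06400 = 0.03941
λ_eff = λ(1-P_K) = 5.8 × (1 - 0.03941) = 5.8 × 0.96059 = 5.5714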